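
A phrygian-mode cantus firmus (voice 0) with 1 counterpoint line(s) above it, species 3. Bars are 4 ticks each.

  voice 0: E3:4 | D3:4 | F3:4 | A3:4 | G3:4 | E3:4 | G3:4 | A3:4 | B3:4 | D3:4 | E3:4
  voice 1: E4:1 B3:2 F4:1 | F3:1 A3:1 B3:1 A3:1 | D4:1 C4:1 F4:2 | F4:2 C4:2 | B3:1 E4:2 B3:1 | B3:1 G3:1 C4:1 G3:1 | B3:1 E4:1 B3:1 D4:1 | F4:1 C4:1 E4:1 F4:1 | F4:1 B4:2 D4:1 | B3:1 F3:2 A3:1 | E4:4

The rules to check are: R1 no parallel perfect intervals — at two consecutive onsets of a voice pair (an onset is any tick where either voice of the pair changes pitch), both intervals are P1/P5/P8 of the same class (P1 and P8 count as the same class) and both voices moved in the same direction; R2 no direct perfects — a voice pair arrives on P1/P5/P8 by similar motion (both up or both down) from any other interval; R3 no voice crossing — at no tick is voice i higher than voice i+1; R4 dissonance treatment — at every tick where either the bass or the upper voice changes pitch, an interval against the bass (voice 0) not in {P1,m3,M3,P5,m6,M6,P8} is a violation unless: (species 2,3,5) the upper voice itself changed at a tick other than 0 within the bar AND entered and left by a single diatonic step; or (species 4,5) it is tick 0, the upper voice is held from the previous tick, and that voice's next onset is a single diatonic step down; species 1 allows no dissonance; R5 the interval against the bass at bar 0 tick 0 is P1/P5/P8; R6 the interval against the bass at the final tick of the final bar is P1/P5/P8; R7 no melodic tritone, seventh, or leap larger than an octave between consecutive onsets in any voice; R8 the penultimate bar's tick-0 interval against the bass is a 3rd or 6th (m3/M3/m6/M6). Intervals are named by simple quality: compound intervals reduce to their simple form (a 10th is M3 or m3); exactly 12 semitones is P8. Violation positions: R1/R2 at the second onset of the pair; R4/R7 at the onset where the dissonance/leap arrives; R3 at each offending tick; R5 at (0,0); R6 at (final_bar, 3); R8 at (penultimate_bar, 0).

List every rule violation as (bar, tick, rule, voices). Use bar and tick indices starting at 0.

bar 0: v0=E3 v1=E4 downbeat P8
bar 1: v0=D3 v1=F3 downbeat m3
bar 2: v0=F3 v1=D4 downbeat M6
bar 3: v0=A3 v1=F4 downbeat m6
bar 4: v0=G3 v1=B3 downbeat M3
bar 5: v0=E3 v1=B3 downbeat P5
bar 6: v0=G3 v1=B3 downbeat M3
bar 7: v0=A3 v1=F4 downbeat m6
bar 8: v0=B3 v1=F4 downbeat TT
bar 9: v0=D3 v1=B3 downbeat M6
bar 10: v0=E3 v1=E4 downbeat P8
  -> R4 @ bar 0 tick 3 v(0, 1): E3/F4 m2 untreated
  -> R7 @ bar 0 tick 3 v(1,): B3->F4 leap 6st
  -> R4 @ bar 8 tick 0 v(0, 1): B3/F4 TT untreated
  -> R7 @ bar 8 tick 1 v(1,): F4->B4 leap 6st
  -> R7 @ bar 9 tick 1 v(1,): B3->F3 leap 6st
  -> R2 @ bar 10 tick 0 v(0, 1): D3/A3 P5 -> E3/E4 P8 similar

(0, 3, R4, (0, 1))
(0, 3, R7, (1,))
(8, 0, R4, (0, 1))
(8, 1, R7, (1,))
(9, 1, R7, (1,))
(10, 0, R2, (0, 1))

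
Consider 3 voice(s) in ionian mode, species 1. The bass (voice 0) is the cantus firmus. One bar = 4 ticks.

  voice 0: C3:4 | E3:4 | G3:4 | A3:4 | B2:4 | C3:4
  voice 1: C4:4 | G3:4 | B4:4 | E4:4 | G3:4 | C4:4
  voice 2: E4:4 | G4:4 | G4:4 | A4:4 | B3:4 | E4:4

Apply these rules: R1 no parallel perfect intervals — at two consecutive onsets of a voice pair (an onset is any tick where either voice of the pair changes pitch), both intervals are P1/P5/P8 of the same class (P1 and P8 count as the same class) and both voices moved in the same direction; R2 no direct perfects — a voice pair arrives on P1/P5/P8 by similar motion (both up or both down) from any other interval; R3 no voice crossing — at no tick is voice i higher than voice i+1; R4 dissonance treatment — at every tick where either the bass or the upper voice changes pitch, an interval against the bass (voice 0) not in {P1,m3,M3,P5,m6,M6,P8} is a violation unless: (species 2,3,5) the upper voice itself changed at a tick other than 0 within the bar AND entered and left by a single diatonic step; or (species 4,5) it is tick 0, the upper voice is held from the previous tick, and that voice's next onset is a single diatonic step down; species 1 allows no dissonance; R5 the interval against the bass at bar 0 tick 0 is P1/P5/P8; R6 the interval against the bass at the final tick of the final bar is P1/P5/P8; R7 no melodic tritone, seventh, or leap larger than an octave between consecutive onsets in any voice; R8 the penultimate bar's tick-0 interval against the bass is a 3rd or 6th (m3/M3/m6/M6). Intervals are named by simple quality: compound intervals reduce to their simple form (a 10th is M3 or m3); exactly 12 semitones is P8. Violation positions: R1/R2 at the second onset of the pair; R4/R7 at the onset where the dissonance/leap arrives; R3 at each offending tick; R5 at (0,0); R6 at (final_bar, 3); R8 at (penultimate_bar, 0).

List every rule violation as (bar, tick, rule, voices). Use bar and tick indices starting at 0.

(0, 0, R5, (0, 2))
(2, 0, R3, (1, 2))
(2, 0, R7, (1,))
(2, 1, R3, (1, 2))
(2, 2, R3, (1, 2))
(2, 3, R3, (1, 2))
(3, 0, R1, (0, 2))
(4, 0, R1, (0, 2))
(4, 0, R7, (0,))
(4, 0, R7, (2,))
(4, 0, R8, (0, 2))
(5, 0, R2, (0, 1))
(5, 3, R6, (0, 2))

bar 0: v0=C3 v1=C4 v2=E4 downbeat M3
bar 1: v0=E3 v1=G3 v2=G4 downbeat m3
bar 2: v0=G3 v1=B4 v2=G4 downbeat P8
bar 3: v0=A3 v1=E4 v2=A4 downbeat P8
bar 4: v0=B2 v1=G3 v2=B3 downbeat P8
bar 5: v0=C3 v1=C4 v2=E4 downbeat M3
  -> R5 @ bar 0 tick 0 v(0, 2): opens on M3
  -> R3 @ bar 2 tick 0 v(1, 2): B4 above G4
  -> R7 @ bar 2 tick 0 v(1,): G3->B4 leap 16st
  -> R3 @ bar 2 tick 1 v(1, 2): B4 above G4
  -> R3 @ bar 2 tick 2 v(1, 2): B4 above G4
  -> R3 @ bar 2 tick 3 v(1, 2): B4 above G4
  -> R1 @ bar 3 tick 0 v(0, 2): G3/G4 P8 -> A3/A4 P8 similar
  -> R1 @ bar 4 tick 0 v(0, 2): A3/A4 P8 -> B2/B3 P8 similar
  -> R7 @ bar 4 tick 0 v(0,): A3->B2 leap 10st
  -> R7 @ bar 4 tick 0 v(2,): A4->B3 leap 10st
  -> R8 @ bar 4 tick 0 v(0, 2): penult P8 not 3rd/6th
  -> R2 @ bar 5 tick 0 v(0, 1): B2/G3 m6 -> C3/C4 P8 similar
  -> R6 @ bar 5 tick 3 v(0, 2): closes on M3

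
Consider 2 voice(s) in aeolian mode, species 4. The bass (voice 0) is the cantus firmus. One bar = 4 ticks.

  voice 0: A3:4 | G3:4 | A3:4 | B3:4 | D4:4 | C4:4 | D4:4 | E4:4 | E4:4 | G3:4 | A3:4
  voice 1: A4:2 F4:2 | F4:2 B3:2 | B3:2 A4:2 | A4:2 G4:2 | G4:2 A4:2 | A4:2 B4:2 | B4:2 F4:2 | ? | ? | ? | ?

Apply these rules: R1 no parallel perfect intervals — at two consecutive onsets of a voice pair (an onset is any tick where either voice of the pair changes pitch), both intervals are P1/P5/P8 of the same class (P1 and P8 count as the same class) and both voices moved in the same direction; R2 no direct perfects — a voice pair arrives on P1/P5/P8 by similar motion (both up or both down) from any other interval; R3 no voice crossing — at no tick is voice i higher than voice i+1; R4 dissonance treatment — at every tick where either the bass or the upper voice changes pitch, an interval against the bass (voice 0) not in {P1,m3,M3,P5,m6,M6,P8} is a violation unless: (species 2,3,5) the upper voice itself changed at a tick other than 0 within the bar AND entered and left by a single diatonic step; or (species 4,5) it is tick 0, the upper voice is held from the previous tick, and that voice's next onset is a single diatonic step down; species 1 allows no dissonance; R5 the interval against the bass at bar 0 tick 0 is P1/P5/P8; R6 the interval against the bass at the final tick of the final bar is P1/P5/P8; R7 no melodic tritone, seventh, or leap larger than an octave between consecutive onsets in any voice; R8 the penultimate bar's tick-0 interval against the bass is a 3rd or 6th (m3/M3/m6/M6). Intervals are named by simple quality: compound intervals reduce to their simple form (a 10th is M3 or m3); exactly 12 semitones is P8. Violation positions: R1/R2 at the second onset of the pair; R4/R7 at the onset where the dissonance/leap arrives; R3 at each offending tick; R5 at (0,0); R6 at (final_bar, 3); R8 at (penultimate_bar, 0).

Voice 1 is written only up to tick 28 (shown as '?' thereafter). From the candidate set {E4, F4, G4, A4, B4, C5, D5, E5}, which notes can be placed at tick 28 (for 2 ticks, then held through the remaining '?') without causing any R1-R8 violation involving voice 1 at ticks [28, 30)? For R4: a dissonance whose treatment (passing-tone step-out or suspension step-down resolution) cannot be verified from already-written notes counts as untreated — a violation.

E4: legal
F4: violates R4
G4: legal
A4: violates R4
B4: violates R2,R7
C5: legal
D5: violates R4
E5: violates R2,R7

{C5, E4, G4}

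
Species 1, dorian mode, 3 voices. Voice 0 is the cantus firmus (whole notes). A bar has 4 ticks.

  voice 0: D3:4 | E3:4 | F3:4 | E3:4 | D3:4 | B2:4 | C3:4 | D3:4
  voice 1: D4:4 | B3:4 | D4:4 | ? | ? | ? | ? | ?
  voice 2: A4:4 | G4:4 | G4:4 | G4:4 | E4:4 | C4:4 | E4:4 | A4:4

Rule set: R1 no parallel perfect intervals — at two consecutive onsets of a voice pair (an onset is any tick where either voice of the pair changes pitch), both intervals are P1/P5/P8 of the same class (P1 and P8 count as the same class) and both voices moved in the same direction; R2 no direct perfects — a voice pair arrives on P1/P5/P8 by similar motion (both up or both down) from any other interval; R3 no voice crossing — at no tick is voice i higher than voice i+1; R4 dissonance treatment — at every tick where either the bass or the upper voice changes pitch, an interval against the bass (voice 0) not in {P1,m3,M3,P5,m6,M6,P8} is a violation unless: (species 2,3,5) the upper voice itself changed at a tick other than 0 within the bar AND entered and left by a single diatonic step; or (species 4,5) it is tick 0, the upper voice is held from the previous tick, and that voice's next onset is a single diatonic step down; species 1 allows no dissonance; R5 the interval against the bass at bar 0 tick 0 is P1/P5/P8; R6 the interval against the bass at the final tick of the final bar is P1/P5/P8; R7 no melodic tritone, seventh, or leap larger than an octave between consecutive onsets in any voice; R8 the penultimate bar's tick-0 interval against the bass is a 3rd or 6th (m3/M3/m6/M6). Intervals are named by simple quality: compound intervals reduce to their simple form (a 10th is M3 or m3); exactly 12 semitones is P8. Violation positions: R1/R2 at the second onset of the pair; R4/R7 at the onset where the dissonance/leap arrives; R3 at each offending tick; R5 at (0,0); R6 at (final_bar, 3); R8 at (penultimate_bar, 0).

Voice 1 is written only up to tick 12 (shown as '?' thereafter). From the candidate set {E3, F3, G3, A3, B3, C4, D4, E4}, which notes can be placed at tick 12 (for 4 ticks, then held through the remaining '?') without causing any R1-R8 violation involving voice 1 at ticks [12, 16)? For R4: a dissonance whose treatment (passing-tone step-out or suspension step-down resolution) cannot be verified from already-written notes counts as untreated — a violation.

{C4, E4, G3}

E3: violates R2,R7
F3: violates R4
G3: legal
A3: violates R4
B3: violates R2
C4: legal
D4: violates R4
E4: legal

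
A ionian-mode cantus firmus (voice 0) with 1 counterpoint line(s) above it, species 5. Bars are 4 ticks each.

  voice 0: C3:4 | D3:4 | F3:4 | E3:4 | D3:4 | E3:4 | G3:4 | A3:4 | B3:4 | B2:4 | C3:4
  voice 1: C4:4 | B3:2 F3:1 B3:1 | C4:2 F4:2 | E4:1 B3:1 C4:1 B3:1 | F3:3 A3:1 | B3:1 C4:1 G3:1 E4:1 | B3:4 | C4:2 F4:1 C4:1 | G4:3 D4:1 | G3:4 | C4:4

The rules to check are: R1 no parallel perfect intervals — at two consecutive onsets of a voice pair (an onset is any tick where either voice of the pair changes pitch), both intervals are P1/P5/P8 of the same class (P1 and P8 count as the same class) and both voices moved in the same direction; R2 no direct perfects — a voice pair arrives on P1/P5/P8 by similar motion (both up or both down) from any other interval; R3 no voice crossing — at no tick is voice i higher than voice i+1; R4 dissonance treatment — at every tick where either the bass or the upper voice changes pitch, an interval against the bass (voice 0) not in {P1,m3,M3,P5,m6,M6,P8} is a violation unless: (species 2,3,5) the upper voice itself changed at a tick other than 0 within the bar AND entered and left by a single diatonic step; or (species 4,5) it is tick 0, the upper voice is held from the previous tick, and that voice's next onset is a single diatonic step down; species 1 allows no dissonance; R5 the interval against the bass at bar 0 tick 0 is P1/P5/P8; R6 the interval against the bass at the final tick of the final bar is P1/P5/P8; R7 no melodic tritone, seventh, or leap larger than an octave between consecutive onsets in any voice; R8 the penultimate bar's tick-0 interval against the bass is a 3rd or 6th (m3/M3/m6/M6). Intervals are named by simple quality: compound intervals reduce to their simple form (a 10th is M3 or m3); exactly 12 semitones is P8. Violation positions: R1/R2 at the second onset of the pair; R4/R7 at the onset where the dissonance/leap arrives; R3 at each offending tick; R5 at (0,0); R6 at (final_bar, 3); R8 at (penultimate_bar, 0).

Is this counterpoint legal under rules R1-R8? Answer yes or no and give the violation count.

bar 0: v0=C3 v1=C4 (P8)
bar 1: v0=D3 v1=B3 (M6)
bar 2: v0=F3 v1=C4 (P5)
bar 3: v0=E3 v1=E4 (P8)
bar 4: v0=D3 v1=F3 (m3)
bar 5: v0=E3 v1=B3 (P5)
bar 6: v0=G3 v1=B3 (M3)
bar 7: v0=A3 v1=C4 (m3)
bar 8: v0=B3 v1=G4 (m6)
bar 9: v0=B2 v1=G3 (m6)
bar 10: v0=C3 v1=C4 (P8)
  R7 @ bar1.2: B3->F3 leap 6st
  R7 @ bar1.3: F3->B3 leap 6st
  R2 @ bar2.0: D3/B3 M6 -> F3/C4 P5 similar
  R1 @ bar3.0: F3/F4 P8 -> E3/E4 P8 similar
  R7 @ bar4.0: B3->F3 leap 6st
  R1 @ bar5.0: D3/A3 P5 -> E3/B3 P5 similar
  R2 @ bar10.0: B2/G3 m6 -> C3/C4 P8 similar

No (7 violations)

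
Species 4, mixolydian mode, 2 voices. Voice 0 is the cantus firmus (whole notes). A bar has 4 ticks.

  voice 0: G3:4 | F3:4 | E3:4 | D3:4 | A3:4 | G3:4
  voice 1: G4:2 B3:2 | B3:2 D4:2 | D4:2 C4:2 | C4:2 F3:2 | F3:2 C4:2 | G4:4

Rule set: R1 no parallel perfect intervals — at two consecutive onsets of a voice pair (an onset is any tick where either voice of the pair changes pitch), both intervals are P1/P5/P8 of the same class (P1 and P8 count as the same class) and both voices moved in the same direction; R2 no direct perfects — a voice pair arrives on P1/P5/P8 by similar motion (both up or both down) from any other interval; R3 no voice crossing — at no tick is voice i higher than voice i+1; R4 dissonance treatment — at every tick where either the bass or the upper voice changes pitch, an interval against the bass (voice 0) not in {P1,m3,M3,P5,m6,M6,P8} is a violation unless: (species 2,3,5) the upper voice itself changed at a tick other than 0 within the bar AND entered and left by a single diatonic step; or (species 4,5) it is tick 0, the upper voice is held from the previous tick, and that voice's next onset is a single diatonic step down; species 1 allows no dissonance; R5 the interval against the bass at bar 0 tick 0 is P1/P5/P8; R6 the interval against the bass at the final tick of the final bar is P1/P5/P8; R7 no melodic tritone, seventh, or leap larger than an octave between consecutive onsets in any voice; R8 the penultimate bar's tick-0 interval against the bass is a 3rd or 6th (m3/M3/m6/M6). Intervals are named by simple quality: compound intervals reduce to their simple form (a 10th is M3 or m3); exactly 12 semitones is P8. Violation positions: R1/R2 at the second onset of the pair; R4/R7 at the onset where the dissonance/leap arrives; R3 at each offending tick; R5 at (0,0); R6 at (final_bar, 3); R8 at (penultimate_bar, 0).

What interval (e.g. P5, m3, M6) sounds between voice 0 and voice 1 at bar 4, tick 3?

m3

voice 0=A3 voice 1=C4 -> m3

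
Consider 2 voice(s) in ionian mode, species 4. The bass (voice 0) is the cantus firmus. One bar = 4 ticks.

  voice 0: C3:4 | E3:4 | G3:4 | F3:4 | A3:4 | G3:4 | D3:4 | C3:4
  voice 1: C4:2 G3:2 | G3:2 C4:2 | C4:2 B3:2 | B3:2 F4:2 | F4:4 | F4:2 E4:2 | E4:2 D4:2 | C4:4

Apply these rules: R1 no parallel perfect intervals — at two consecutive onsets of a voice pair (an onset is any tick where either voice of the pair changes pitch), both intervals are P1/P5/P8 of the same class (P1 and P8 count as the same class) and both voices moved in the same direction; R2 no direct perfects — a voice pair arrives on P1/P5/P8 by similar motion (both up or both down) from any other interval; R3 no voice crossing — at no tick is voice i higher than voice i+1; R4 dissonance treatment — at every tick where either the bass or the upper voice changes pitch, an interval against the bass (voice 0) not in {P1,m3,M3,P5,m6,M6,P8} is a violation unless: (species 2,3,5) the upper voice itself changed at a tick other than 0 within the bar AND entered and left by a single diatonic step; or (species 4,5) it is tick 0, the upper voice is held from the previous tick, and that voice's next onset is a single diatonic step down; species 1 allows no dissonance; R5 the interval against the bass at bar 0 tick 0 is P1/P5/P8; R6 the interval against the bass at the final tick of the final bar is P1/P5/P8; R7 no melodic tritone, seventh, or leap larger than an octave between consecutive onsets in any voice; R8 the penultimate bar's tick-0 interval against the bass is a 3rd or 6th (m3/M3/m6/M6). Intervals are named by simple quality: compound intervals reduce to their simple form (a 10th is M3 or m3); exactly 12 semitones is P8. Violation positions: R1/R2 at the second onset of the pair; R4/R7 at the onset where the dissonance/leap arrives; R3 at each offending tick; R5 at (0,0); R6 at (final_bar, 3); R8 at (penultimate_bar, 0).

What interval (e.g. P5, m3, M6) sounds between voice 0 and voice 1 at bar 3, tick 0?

voice 0=F3 voice 1=B3 -> TT

TT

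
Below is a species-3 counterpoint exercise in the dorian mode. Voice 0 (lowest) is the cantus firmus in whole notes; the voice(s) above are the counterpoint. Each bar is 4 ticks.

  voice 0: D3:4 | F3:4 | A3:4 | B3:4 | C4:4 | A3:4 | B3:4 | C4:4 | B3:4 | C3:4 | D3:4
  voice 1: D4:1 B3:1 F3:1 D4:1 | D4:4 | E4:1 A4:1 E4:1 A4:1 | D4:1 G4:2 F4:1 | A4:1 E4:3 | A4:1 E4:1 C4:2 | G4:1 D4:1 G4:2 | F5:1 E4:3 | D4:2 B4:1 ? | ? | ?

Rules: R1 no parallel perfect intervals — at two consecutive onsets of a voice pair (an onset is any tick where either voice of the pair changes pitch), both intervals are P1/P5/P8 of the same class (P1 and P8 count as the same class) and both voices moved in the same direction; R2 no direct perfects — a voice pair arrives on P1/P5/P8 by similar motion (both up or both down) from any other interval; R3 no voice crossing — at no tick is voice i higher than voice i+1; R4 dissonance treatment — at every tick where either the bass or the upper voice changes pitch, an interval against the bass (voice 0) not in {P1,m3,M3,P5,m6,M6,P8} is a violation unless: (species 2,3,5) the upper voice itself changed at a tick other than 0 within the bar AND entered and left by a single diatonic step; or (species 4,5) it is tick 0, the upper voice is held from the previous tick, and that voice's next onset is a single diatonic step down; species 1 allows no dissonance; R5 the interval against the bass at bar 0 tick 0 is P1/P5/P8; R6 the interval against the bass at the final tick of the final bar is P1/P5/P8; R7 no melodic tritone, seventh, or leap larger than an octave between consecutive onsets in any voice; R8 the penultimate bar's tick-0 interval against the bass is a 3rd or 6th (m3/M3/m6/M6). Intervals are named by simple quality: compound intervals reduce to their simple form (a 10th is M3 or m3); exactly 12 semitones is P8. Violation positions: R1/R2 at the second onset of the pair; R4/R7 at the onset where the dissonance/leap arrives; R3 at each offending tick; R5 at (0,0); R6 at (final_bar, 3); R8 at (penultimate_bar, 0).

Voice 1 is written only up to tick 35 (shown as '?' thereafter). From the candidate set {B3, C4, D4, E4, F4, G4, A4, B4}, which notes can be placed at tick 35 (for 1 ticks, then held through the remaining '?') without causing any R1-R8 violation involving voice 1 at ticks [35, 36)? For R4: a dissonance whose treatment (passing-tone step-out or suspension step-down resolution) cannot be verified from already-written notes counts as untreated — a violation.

B3: legal
C4: violates R4,R7
D4: legal
E4: violates R4
F4: violates R4,R7
G4: legal
A4: violates R4
B4: legal

{B3, B4, D4, G4}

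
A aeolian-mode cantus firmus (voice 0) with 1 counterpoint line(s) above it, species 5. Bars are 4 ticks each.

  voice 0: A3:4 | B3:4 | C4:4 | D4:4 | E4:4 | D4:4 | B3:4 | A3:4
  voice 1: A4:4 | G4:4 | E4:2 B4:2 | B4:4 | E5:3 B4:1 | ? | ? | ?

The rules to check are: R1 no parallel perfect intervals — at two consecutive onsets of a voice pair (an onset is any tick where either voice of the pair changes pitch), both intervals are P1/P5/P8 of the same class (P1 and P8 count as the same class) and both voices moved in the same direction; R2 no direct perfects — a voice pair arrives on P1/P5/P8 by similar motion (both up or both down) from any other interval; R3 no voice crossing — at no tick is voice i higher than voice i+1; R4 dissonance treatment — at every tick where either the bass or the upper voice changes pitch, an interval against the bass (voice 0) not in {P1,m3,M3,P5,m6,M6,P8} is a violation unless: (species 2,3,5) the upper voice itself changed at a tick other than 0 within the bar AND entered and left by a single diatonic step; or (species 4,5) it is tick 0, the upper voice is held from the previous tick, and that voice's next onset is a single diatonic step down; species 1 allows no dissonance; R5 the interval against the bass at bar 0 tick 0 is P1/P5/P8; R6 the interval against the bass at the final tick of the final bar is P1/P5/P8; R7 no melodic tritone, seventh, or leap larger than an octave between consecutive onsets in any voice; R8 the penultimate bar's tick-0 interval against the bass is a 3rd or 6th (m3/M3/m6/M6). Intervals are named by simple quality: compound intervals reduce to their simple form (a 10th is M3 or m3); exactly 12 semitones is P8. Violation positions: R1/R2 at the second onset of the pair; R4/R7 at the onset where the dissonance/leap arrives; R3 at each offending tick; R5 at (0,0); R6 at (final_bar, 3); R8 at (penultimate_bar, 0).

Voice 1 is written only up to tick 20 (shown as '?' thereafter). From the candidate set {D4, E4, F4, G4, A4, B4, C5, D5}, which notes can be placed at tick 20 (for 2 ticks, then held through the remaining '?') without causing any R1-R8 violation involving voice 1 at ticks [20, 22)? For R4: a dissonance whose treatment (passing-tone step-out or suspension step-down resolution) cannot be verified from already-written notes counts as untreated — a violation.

{B4, D5}

D4: violates R2
E4: violates R4
F4: violates R7
G4: violates R4
A4: violates R1
B4: legal
C5: violates R4
D5: legal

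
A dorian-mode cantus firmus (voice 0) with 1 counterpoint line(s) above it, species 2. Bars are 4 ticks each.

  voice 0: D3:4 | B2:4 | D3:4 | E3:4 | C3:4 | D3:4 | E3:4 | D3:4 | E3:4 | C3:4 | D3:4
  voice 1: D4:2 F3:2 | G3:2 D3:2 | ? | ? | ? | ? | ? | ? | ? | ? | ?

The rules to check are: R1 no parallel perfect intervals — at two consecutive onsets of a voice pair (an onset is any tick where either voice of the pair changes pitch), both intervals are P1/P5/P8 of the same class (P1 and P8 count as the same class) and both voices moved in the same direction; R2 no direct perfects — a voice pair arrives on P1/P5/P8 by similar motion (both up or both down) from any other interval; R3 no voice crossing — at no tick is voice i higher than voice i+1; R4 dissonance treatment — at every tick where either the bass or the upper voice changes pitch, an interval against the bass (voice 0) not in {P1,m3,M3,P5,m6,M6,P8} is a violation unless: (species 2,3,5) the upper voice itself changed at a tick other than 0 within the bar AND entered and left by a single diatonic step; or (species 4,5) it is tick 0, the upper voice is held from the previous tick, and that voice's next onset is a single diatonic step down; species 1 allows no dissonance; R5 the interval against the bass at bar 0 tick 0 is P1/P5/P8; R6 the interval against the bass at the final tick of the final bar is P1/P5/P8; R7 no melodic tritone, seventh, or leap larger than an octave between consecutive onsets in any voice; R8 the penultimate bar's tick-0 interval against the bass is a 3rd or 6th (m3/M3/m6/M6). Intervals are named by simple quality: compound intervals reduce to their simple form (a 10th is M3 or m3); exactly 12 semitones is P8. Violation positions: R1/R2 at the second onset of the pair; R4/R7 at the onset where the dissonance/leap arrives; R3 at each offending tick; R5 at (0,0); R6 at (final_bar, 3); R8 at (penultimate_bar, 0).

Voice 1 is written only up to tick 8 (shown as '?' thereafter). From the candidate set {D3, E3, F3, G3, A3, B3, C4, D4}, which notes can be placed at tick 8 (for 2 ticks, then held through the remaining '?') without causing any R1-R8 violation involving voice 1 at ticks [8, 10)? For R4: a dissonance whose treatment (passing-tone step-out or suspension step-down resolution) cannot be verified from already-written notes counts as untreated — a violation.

D3: legal
E3: violates R4
F3: legal
G3: violates R4
A3: violates R2
B3: legal
C4: violates R4,R7
D4: violates R2

{B3, D3, F3}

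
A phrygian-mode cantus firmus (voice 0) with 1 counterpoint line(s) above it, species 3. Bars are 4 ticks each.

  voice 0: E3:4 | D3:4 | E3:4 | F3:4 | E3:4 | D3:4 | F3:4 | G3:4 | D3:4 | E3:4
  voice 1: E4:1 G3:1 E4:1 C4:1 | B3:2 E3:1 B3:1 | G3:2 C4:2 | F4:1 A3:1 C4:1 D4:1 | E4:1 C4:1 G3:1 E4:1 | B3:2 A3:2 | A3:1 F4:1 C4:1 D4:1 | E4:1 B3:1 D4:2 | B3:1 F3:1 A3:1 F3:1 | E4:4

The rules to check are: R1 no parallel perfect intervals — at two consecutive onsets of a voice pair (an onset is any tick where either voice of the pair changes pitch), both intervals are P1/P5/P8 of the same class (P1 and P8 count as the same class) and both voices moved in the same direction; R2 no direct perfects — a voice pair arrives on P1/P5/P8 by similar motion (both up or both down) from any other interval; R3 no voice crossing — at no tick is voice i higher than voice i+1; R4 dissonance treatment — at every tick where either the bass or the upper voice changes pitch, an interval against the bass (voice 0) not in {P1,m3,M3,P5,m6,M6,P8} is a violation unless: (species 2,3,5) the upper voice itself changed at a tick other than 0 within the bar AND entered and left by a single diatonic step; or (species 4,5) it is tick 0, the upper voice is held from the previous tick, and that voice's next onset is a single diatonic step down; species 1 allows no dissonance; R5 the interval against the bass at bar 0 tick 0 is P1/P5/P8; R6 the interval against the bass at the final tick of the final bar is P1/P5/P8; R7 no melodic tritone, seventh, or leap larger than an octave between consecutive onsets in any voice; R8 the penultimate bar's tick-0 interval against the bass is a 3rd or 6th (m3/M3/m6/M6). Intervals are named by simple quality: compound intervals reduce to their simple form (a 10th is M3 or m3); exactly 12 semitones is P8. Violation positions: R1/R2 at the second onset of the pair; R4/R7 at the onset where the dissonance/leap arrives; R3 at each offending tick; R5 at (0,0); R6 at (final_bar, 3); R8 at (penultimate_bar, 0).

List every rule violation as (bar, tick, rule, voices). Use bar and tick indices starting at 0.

(1, 2, R4, (0, 1))
(3, 0, R2, (0, 1))
(8, 1, R7, (1,))
(9, 0, R2, (0, 1))
(9, 0, R7, (1,))

bar 0: v0=E3 v1=E4 downbeat P8
bar 1: v0=D3 v1=B3 downbeat M6
bar 2: v0=E3 v1=G3 downbeat m3
bar 3: v0=F3 v1=F4 downbeat P8
bar 4: v0=E3 v1=E4 downbeat P8
bar 5: v0=D3 v1=B3 downbeat M6
bar 6: v0=F3 v1=A3 downbeat M3
bar 7: v0=G3 v1=E4 downbeat M6
bar 8: v0=D3 v1=B3 downbeat M6
bar 9: v0=E3 v1=E4 downbeat P8
  -> R4 @ bar 1 tick 2 v(0, 1): D3/E3 M2 untreated
  -> R2 @ bar 3 tick 0 v(0, 1): E3/C4 m6 -> F3/F4 P8 similar
  -> R7 @ bar 8 tick 1 v(1,): B3->F3 leap 6st
  -> R2 @ bar 9 tick 0 v(0, 1): D3/F3 m3 -> E3/E4 P8 similar
  -> R7 @ bar 9 tick 0 v(1,): F3->E4 leap 11st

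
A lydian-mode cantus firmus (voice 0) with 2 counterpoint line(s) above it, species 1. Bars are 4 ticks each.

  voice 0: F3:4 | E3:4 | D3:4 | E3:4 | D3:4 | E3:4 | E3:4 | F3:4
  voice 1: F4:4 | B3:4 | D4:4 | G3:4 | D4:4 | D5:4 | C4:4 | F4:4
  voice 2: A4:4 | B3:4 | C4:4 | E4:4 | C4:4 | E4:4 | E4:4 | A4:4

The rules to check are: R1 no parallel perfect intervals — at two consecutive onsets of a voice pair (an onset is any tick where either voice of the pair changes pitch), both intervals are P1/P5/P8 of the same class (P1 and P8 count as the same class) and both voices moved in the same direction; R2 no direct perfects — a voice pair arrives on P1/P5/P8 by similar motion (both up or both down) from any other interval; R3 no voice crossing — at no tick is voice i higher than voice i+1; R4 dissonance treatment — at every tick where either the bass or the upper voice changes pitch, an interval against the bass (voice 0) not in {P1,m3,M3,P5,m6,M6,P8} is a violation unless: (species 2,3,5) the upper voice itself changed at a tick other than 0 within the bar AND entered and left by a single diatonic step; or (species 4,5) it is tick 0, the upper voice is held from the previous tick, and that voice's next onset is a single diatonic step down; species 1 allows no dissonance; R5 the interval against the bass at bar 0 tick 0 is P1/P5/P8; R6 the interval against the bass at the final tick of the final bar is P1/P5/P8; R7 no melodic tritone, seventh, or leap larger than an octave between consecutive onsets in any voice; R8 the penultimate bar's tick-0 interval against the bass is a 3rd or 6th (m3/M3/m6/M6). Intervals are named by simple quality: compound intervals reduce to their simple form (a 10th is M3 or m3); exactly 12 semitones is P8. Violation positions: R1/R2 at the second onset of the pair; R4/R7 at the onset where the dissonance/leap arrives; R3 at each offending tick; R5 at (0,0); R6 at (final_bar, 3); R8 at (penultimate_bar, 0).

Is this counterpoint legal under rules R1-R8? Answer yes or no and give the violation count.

bar 0: v0=F3 v1=F4 v2=A4 (M3)
bar 1: v0=E3 v1=B3 v2=B3 (P5)
bar 2: v0=D3 v1=D4 v2=C4 (m7)
bar 3: v0=E3 v1=G3 v2=E4 (P8)
bar 4: v0=D3 v1=D4 v2=C4 (m7)
bar 5: v0=E3 v1=D5 v2=E4 (P8)
bar 6: v0=E3 v1=C4 v2=E4 (P8)
bar 7: v0=F3 v1=F4 v2=A4 (M3)
  R5 @ bar0.0: opens on M3
  R2 @ bar1.0: F3/F4 P8 -> E3/B3 P5 similar
  R2 @ bar1.0: F3/A4 M3 -> E3/B3 P5 similar
  R2 @ bar1.0: F4/A4 M3 -> B3/B3 P1 similar
  R7 @ bar1.0: F4->B3 leap 6st
  R7 @ bar1.0: A4->B3 leap 10st
  R3 @ bar2.0: D4 above C4
  R4 @ bar2.0: D3/C4 m7 untreated
  R3 @ bar2.1: D4 above C4
  R3 @ bar2.2: D4 above C4
  R3 @ bar2.3: D4 above C4
  R2 @ bar3.0: D3/C4 m7 -> E3/E4 P8 similar
  R3 @ bar4.0: D4 above C4
  R4 @ bar4.0: D3/C4 m7 untreated
  R3 @ bar4.1: D4 above C4
  R3 @ bar4.2: D4 above C4
  R3 @ bar4.3: D4 above C4
  R2 @ bar5.0: D3/C4 m7 -> E3/E4 P8 similar
  R3 @ bar5.0: D5 above E4
  R4 @ bar5.0: E3/D5 m7 untreated
  R3 @ bar5.1: D5 above E4
  R3 @ bar5.2: D5 above E4
  R3 @ bar5.3: D5 above E4
  R7 @ bar6.0: D5->C4 leap 14st
  R8 @ bar6.0: penult P8 not 3rd/6th
  R2 @ bar7.0: E3/C4 m6 -> F3/F4 P8 similar
  R6 @ bar7.3: closes on M3

No (27 violations)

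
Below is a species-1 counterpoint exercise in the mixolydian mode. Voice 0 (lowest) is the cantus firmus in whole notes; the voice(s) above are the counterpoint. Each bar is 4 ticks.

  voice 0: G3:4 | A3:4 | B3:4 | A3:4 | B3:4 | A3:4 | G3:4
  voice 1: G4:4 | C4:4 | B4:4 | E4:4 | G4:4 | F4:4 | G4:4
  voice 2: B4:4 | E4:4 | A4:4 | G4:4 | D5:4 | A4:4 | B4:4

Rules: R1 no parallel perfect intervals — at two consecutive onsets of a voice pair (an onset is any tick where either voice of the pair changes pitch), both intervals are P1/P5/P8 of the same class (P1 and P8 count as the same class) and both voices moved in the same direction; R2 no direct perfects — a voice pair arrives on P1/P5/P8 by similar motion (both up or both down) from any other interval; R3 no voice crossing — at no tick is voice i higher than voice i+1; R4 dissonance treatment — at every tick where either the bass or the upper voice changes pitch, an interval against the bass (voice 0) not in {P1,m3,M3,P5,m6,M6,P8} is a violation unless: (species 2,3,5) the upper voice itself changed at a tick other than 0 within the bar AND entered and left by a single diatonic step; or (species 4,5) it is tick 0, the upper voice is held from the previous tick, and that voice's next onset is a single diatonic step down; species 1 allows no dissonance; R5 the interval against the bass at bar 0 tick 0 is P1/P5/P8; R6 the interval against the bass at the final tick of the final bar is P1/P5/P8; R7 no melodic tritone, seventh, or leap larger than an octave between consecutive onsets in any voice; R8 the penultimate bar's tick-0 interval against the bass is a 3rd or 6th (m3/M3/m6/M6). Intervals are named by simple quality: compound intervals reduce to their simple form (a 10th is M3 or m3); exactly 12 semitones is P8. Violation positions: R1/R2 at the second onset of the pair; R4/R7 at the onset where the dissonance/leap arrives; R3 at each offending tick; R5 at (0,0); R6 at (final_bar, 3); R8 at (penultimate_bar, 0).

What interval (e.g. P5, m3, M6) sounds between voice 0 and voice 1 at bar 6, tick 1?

P8

voice 0=G3 voice 1=G4 -> P8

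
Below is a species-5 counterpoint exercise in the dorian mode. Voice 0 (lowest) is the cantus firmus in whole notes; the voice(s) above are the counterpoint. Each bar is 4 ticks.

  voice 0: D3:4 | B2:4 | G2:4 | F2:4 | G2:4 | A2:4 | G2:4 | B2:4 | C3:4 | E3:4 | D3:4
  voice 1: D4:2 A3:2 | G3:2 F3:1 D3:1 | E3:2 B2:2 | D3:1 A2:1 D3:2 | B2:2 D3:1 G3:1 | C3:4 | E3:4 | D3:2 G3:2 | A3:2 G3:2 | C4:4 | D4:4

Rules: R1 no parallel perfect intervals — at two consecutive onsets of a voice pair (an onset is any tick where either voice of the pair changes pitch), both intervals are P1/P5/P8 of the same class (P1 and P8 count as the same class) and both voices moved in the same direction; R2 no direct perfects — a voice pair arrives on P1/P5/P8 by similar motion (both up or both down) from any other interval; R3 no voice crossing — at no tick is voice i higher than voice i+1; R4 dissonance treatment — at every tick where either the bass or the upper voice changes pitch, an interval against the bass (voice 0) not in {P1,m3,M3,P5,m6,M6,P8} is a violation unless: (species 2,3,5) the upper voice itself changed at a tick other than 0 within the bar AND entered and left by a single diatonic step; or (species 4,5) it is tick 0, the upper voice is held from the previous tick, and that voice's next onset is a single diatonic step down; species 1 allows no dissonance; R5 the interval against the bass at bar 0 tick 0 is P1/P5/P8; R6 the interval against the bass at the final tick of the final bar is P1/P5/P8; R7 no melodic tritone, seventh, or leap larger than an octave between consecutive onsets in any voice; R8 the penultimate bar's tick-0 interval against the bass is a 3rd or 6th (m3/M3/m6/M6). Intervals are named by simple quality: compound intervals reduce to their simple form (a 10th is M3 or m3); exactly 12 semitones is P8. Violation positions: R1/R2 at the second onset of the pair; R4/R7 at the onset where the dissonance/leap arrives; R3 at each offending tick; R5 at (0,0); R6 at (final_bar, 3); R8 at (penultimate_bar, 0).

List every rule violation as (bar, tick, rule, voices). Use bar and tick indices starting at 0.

bar 0: v0=D3 v1=D4 downbeat P8
bar 1: v0=B2 v1=G3 downbeat m6
bar 2: v0=G2 v1=E3 downbeat M6
bar 3: v0=F2 v1=D3 downbeat M6
bar 4: v0=G2 v1=B2 downbeat M3
bar 5: v0=A2 v1=C3 downbeat m3
bar 6: v0=G2 v1=E3 downbeat M6
bar 7: v0=B2 v1=D3 downbeat m3
bar 8: v0=C3 v1=A3 downbeat M6
bar 9: v0=E3 v1=C4 downbeat m6
bar 10: v0=D3 v1=D4 downbeat P8
  -> R4 @ bar 1 tick 2 v(0, 1): B2/F3 TT untreated

(1, 2, R4, (0, 1))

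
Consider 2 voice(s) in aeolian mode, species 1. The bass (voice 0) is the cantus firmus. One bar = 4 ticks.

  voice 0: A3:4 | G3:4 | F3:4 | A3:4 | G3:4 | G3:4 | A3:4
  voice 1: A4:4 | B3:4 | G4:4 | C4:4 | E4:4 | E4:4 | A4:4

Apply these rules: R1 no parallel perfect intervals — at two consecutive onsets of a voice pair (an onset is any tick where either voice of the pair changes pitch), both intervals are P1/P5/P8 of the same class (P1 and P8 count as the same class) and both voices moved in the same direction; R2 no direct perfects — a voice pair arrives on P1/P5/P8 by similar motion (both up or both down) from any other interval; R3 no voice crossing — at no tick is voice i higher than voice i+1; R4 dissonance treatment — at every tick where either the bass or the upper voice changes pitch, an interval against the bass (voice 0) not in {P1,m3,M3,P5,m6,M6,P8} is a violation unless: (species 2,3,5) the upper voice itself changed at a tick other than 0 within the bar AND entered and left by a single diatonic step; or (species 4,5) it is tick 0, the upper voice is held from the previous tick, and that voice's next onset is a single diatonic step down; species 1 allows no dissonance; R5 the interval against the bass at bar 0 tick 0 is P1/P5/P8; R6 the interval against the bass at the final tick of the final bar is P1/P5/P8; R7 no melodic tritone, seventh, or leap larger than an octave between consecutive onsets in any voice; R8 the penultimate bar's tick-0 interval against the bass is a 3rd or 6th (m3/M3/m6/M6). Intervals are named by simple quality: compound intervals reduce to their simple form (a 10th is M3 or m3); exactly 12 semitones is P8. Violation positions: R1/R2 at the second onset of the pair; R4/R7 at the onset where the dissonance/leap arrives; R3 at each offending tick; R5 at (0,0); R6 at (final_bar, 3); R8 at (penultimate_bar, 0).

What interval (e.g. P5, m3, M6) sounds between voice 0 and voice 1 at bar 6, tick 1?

P8

voice 0=A3 voice 1=A4 -> P8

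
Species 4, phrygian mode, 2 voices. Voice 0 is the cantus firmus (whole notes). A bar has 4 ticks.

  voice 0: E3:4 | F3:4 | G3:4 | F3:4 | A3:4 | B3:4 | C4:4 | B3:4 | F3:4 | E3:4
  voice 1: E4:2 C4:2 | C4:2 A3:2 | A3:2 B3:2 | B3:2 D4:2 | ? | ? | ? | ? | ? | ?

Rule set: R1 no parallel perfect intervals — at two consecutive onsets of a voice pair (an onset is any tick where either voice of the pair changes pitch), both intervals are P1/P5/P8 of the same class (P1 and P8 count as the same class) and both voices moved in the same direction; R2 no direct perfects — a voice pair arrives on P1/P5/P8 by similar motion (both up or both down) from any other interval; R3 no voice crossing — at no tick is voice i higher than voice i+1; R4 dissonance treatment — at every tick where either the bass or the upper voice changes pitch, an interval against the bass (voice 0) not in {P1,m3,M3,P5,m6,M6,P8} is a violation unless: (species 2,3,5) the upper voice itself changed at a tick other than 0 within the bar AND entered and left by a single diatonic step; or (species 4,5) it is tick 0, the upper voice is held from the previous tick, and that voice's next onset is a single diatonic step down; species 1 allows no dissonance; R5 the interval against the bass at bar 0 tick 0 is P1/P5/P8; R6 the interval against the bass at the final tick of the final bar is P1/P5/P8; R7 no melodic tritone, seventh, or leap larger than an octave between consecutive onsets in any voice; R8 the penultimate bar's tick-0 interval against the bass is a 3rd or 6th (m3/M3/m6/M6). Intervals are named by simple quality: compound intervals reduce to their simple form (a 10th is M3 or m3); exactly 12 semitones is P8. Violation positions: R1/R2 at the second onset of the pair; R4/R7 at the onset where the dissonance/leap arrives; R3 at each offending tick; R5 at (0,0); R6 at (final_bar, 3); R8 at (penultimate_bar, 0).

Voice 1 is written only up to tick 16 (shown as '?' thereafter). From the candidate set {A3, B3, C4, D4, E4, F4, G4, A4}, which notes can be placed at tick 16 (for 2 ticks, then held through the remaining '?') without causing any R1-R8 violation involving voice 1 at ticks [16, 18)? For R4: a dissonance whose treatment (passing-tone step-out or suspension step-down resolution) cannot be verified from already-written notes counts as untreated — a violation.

A3: legal
B3: violates R4
C4: legal
D4: violates R4
E4: violates R2
F4: legal
G4: violates R4
A4: violates R2

{A3, C4, F4}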